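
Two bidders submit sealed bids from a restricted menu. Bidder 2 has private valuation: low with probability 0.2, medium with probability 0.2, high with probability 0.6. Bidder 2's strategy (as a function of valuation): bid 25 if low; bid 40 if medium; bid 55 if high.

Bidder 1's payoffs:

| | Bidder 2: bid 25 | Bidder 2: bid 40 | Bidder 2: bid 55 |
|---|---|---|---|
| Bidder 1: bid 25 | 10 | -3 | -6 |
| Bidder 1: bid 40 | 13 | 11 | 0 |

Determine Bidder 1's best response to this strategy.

E[bid 25] = 0.2·(10) + 0.2·(-3) + 0.6·(-6) = -2.2
E[bid 40] = 0.2·(13) + 0.2·(11) + 0.6·(0) = 4.8
Best response: bid 40 (4.8 is the largest).

bid 40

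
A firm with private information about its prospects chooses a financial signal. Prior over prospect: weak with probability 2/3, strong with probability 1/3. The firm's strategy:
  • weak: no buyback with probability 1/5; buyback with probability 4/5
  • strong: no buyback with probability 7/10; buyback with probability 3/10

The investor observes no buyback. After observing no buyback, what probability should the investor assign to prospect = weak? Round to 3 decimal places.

0.364

P(no buyback) = (2/3)·(1/5) + (1/3)·(7/10) = 11/30
P(weak | no buyback) = ((2/3)·(1/5)) / (11/30) = (2/15) / (11/30) = 4/11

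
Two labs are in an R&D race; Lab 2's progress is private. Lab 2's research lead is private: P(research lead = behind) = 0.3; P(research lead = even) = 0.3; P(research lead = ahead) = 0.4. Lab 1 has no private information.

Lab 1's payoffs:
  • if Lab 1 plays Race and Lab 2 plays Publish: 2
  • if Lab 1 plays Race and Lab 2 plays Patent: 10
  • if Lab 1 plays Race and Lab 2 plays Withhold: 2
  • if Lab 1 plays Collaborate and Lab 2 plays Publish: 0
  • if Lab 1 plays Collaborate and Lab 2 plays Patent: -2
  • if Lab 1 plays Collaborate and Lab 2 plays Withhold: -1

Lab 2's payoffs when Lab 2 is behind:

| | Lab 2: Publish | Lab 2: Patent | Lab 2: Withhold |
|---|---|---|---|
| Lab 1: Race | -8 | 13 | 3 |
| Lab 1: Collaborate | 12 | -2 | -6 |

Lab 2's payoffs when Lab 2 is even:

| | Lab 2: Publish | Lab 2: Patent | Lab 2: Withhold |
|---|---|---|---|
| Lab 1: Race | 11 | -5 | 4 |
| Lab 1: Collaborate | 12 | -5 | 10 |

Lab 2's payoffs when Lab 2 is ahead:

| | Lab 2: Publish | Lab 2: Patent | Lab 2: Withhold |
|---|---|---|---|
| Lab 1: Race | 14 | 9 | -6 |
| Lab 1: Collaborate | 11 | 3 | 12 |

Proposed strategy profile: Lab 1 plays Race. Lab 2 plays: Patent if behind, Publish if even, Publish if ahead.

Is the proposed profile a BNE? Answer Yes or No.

Yes

A profile is a BNE iff every type of every player is best-responding given beliefs about the other side.
Lab 1 plays Race: E[Race] = 0.3·(10) + 0.3·(2) + 0.4·(2) = 4.4; E[Collaborate] = -0.6. Best-responding. ✓
Lab 2 (research lead behind), facing Race: Publish gives -8, Patent gives 13, Withhold gives 3. Proposed Patent is best. ✓
Lab 2 (research lead even), facing Race: Publish gives 11, Patent gives -5, Withhold gives 4. Proposed Publish is best. ✓
Lab 2 (research lead ahead), facing Race: Publish gives 14, Patent gives 9, Withhold gives -6. Proposed Publish is best. ✓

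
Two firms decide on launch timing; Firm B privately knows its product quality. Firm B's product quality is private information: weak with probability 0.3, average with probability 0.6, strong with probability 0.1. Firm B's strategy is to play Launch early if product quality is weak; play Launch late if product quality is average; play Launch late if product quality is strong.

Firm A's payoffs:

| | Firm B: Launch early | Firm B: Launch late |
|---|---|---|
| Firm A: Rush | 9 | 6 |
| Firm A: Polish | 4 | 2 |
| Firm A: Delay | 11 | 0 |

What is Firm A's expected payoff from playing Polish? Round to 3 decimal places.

2.600

E[Polish] = 0.3·4 + 0.6·2 + 0.1·2 = 1.2 + 1.2 + 0.2 = 2.6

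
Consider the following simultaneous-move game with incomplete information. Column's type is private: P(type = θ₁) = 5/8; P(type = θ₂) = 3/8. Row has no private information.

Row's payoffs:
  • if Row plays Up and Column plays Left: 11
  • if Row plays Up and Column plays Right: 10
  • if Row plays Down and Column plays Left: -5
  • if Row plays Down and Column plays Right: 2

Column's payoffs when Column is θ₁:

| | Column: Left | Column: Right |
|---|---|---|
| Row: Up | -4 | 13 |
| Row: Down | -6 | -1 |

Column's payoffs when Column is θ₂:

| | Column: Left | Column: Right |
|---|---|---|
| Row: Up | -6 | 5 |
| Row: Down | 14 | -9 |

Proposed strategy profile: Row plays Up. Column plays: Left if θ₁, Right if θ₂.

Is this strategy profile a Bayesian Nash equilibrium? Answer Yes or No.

Row plays Up: E[Up] = 5/8·(11) + 3/8·(10) = 85/8; E[Down] = -19/8. Best-responding. ✓
Column (type θ₁), facing Up: Left gives -4, Right gives 13. Proposed Left is not best — profitable deviation exists. ✗
Column (type θ₂), facing Up: Left gives -6, Right gives 5. Proposed Right is best. ✓

No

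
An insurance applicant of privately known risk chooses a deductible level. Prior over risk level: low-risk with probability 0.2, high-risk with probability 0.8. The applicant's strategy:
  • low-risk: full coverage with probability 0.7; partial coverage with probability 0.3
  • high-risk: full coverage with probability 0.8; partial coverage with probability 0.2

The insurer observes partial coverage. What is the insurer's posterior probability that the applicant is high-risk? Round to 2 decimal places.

P(partial coverage) = 0.2·0.3 + 0.8·0.2 = 0.22
P(high-risk | partial coverage) = (0.8·0.2) / 0.22 = 0.16 / 0.22 = 0.727273

0.73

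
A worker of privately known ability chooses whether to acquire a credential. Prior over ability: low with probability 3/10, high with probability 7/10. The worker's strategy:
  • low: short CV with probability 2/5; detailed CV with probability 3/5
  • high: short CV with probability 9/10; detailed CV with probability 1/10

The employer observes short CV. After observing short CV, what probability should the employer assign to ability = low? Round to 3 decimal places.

0.160

Apply Bayes' rule using the sender's strategy as the likelihood.
P(short CV) = (3/10)·(2/5) + (7/10)·(9/10) = 3/4
P(low | short CV) = ((3/10)·(2/5)) / (3/4) = (3/25) / (3/4) = 4/25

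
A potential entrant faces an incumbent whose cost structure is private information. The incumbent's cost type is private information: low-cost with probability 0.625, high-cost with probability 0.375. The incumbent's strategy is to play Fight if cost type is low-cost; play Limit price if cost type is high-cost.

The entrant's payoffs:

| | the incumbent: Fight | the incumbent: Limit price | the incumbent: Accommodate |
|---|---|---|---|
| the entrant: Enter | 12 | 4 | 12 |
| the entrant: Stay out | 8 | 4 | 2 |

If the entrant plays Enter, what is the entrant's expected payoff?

E[Enter] = 0.625·12 + 0.375·4 = 7.5 + 1.5 = 9

9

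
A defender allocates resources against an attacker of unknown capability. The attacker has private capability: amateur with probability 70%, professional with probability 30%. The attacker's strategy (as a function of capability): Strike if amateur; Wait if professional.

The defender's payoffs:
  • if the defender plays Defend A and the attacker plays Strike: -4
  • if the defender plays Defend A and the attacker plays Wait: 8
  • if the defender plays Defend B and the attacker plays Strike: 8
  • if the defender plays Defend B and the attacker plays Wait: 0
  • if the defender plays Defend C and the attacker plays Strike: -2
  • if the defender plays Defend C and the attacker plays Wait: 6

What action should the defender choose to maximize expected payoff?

E[Defend A] = 0.7·(-4) + 0.3·(8) = -0.4
E[Defend B] = 0.7·(8) + 0.3·(0) = 5.6
E[Defend C] = 0.7·(-2) + 0.3·(6) = 0.4
Best response: Defend B (5.6 is the largest).

Defend B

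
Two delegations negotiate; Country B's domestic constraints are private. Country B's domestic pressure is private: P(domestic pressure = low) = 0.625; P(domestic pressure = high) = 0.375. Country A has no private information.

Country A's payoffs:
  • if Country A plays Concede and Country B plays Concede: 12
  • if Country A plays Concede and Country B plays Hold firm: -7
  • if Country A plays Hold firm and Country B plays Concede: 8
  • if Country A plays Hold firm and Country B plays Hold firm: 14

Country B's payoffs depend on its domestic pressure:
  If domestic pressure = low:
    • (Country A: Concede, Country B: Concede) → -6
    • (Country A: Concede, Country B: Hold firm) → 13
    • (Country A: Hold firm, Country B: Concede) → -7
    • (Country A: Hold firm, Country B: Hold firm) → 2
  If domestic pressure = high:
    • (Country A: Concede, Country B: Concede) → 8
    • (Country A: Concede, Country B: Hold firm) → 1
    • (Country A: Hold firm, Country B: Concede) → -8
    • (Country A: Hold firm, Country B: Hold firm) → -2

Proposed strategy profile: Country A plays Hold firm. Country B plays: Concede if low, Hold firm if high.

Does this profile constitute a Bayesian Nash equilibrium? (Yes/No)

Country A plays Hold firm: E[Hold firm] = 0.625·(8) + 0.375·(14) = 10.25; E[Concede] = 4.875. Best-responding. ✓
Country B (domestic pressure low), facing Hold firm: Concede gives -7, Hold firm gives 2. Proposed Concede is not best — profitable deviation exists. ✗
Country B (domestic pressure high), facing Hold firm: Concede gives -8, Hold firm gives -2. Proposed Hold firm is best. ✓

No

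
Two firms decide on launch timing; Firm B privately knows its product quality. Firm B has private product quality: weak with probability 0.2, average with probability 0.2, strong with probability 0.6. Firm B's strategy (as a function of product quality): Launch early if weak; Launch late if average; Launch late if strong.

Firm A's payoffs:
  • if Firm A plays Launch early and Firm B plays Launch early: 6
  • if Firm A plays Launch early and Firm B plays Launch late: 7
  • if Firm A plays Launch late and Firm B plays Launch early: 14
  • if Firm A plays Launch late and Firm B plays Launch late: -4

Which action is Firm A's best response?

E[Launch early] = 0.2·(6) + 0.2·(7) + 0.6·(7) = 6.8
E[Launch late] = 0.2·(14) + 0.2·(-4) + 0.6·(-4) = -0.4
Best response: Launch early (6.8 is the largest).

Launch early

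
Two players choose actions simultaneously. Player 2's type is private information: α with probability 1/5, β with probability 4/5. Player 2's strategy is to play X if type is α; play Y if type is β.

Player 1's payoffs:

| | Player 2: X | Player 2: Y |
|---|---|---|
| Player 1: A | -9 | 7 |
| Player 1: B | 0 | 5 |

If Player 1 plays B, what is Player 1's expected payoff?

Take the expectation over Player 2's type, weighting each type's action by its prior probability.
E[B] = 1/5·0 + 4/5·5 = 0 + 4 = 4

4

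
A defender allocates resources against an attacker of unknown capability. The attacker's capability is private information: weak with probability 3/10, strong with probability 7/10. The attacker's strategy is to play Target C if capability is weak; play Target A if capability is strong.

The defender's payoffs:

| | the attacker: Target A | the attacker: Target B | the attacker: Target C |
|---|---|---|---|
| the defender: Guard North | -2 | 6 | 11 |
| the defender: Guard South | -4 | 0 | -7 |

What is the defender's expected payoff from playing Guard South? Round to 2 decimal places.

E[Guard South] = 3/10·(-7) + 7/10·(-4) = (-21/10) + (-14/5) = -49/10

-4.90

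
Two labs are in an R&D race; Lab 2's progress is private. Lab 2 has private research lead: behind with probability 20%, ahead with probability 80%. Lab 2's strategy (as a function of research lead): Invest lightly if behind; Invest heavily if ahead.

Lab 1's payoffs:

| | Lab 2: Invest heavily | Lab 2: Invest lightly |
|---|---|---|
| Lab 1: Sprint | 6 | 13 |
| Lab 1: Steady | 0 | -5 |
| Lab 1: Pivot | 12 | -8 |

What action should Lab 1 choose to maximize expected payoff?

Compute Lab 1's expected payoff for each action, taking the expectation over Lab 2's type.
E[Sprint] = 0.2·(13) + 0.8·(6) = 7.4
E[Steady] = 0.2·(-5) + 0.8·(0) = -1
E[Pivot] = 0.2·(-8) + 0.8·(12) = 8
Best response: Pivot (8 is the largest).

Pivot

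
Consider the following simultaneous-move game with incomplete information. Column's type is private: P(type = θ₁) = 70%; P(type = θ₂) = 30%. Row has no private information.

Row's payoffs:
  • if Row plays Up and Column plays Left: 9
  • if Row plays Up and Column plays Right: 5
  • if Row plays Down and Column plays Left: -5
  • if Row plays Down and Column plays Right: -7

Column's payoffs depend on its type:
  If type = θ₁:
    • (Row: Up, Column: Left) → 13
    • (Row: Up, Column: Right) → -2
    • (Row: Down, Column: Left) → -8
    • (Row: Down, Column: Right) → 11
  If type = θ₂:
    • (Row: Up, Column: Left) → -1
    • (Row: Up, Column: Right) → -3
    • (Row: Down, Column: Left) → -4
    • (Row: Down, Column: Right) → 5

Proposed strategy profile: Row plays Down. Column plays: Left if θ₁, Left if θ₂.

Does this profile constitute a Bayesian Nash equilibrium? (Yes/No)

Row plays Down: E[Down] = 0.7·(-5) + 0.3·(-5) = -5; E[Up] = 9. Not best-responding. ✗
Column (type θ₁), facing Down: Left gives -8, Right gives 11. Proposed Left is not best — profitable deviation exists. ✗
Column (type θ₂), facing Down: Left gives -4, Right gives 5. Proposed Left is not best — profitable deviation exists. ✗

No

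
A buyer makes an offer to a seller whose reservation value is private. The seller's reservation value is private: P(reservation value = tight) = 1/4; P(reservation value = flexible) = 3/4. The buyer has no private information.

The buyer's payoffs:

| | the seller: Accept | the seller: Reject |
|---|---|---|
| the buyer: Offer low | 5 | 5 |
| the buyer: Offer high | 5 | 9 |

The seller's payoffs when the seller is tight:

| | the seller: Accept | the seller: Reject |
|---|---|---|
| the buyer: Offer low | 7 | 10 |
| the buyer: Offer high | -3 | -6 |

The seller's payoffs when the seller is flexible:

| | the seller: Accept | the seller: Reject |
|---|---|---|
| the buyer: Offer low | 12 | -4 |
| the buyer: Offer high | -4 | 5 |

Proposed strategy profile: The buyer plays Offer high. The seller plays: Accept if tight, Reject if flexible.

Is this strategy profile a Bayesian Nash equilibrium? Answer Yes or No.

The buyer plays Offer high: E[Offer high] = 1/4·(5) + 3/4·(9) = 8; E[Offer low] = 5. Best-responding. ✓
The seller (reservation value tight), facing Offer high: Accept gives -3, Reject gives -6. Proposed Accept is best. ✓
The seller (reservation value flexible), facing Offer high: Accept gives -4, Reject gives 5. Proposed Reject is best. ✓

Yes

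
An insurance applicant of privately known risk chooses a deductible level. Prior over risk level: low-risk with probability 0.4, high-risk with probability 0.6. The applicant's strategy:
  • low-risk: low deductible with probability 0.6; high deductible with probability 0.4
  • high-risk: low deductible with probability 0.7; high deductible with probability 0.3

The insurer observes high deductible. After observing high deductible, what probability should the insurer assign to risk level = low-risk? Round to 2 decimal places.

0.47

Apply Bayes' rule using the sender's strategy as the likelihood.
P(high deductible) = 0.4·0.4 + 0.6·0.3 = 0.34
P(low-risk | high deductible) = (0.4·0.4) / 0.34 = 0.16 / 0.34 = 0.470588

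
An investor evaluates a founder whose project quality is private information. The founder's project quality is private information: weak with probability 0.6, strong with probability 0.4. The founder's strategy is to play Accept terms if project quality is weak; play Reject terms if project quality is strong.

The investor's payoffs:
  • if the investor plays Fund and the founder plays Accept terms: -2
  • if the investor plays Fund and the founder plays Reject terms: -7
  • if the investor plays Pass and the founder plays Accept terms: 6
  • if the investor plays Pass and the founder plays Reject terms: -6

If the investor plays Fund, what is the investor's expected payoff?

E[Fund] = 0.6·(-2) + 0.4·(-7) = (-1.2) + (-2.8) = -4

-4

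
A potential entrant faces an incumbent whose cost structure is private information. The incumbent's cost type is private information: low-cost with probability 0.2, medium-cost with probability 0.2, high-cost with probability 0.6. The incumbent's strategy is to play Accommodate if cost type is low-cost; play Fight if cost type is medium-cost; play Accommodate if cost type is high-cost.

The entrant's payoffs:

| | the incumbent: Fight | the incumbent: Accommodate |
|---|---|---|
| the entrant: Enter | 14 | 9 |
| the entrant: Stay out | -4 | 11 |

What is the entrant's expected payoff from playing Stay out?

Take the expectation over the incumbent's cost type, weighting each type's action by its prior probability.
E[Stay out] = 0.2·11 + 0.2·(-4) + 0.6·11 = 2.2 + (-0.8) + 6.6 = 8

8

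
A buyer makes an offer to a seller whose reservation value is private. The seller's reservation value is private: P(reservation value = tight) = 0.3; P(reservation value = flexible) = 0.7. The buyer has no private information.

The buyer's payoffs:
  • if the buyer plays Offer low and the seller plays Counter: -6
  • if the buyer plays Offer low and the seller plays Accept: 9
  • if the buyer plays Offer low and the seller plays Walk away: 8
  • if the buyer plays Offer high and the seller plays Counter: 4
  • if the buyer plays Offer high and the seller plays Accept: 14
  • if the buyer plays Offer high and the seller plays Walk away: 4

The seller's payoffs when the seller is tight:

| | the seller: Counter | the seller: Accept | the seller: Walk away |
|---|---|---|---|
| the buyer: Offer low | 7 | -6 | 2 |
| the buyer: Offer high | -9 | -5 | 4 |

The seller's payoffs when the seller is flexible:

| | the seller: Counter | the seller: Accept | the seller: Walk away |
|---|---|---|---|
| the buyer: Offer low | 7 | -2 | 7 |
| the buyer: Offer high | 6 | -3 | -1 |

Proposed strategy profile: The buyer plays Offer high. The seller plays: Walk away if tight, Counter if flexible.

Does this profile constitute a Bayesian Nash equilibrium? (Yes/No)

The buyer plays Offer high: E[Offer high] = 0.3·(4) + 0.7·(4) = 4; E[Offer low] = -1.8. Best-responding. ✓
The seller (reservation value tight), facing Offer high: Counter gives -9, Accept gives -5, Walk away gives 4. Proposed Walk away is best. ✓
The seller (reservation value flexible), facing Offer high: Counter gives 6, Accept gives -3, Walk away gives -1. Proposed Counter is best. ✓

Yes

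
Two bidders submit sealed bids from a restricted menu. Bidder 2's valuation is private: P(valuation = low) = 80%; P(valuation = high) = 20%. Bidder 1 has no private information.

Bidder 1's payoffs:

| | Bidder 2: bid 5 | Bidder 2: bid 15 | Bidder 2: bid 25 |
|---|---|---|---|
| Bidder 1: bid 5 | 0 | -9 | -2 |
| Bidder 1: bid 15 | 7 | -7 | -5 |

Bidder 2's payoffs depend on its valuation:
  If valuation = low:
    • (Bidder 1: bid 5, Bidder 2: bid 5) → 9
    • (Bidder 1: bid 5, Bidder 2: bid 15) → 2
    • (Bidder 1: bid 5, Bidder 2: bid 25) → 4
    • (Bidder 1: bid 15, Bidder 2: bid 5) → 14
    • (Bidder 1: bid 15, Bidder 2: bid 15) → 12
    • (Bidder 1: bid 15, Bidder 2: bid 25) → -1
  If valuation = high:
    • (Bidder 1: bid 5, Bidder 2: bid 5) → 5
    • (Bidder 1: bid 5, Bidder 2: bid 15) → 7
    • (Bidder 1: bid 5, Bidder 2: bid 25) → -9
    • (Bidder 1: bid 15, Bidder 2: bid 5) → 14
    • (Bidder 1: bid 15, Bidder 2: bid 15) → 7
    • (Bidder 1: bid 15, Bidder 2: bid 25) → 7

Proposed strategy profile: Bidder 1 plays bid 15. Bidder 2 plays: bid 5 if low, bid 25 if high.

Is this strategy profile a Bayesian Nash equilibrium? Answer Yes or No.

A profile is a BNE iff every type of every player is best-responding given beliefs about the other side.
Bidder 1 plays bid 15: E[bid 15] = 0.8·(7) + 0.2·(-5) = 4.6; E[bid 5] = -0.4. Best-responding. ✓
Bidder 2 (valuation low), facing bid 15: bid 5 gives 14, bid 15 gives 12, bid 25 gives -1. Proposed bid 5 is best. ✓
Bidder 2 (valuation high), facing bid 15: bid 5 gives 14, bid 15 gives 7, bid 25 gives 7. Proposed bid 25 is not best — profitable deviation exists. ✗

No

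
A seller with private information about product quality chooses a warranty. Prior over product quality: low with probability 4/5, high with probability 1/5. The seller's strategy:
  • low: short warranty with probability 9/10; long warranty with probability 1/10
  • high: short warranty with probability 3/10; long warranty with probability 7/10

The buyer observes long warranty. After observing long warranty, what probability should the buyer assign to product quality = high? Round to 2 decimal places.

0.64

Apply Bayes' rule using the sender's strategy as the likelihood.
P(long warranty) = (4/5)·(1/10) + (1/5)·(7/10) = 11/50
P(high | long warranty) = ((1/5)·(7/10)) / (11/50) = (7/50) / (11/50) = 7/11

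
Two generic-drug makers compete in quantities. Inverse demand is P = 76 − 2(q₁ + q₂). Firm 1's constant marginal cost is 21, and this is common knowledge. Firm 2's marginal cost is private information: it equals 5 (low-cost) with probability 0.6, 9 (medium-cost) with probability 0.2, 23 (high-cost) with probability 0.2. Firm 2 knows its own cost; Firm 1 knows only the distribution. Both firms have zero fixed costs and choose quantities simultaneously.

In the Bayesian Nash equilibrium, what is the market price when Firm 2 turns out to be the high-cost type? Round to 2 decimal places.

42.27

Firm 2 with cost c maximizes (76 − 2(q₁+q₂) − c)·q₂, giving q₂(c) = (76 − c − 2q₁)/4.
E[c₂] = 0.6·5 + 0.2·9 + 0.2·23 = 9.4
Firm 1's FOC against E[q₂] yields q₁ = (76 − 2·21 + E[c₂])/6 = (76 − 42 + 9.4)/6 = 7.23333.
q₂(high-cost) = 9.63333, so P = 76 − 2·(7.23333 + 9.63333) = 42.2667.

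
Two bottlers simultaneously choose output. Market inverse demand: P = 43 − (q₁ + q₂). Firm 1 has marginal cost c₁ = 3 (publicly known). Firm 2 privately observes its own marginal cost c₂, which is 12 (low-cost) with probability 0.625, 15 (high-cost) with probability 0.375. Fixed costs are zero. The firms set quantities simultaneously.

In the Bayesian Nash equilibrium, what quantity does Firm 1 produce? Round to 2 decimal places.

16.71

Type-c best response for Firm 2: q₂(c) = (43 − c)/2 − q₁/2.
Firm 1 maximizes expected profit; its first-order condition is 43 − 2q₁ − E[q₂] − 3 = 0.
Substituting E[q₂] and solving: E[c₂] = 13.125, so q₁ = (43 − 2·3 + 13.125)/3 = 16.7083.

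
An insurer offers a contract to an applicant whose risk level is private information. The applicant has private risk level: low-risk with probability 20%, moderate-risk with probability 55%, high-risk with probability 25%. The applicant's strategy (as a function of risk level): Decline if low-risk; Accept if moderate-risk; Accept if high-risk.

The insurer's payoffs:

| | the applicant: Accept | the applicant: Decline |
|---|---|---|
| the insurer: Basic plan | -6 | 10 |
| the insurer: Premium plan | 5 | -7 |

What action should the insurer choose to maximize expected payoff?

Premium plan

E[Basic plan] = 0.2·(10) + 0.55·(-6) + 0.25·(-6) = -2.8
E[Premium plan] = 0.2·(-7) + 0.55·(5) + 0.25·(5) = 2.6
Best response: Premium plan (2.6 is the largest).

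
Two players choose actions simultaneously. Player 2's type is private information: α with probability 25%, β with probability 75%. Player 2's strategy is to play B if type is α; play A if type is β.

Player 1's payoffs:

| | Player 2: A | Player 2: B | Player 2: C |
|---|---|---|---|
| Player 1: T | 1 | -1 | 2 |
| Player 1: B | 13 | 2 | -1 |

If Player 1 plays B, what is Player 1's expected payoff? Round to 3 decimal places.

Take the expectation over Player 2's type, weighting each type's action by its prior probability.
E[B] = 0.25·2 + 0.75·13 = 0.5 + 9.75 = 10.25

10.250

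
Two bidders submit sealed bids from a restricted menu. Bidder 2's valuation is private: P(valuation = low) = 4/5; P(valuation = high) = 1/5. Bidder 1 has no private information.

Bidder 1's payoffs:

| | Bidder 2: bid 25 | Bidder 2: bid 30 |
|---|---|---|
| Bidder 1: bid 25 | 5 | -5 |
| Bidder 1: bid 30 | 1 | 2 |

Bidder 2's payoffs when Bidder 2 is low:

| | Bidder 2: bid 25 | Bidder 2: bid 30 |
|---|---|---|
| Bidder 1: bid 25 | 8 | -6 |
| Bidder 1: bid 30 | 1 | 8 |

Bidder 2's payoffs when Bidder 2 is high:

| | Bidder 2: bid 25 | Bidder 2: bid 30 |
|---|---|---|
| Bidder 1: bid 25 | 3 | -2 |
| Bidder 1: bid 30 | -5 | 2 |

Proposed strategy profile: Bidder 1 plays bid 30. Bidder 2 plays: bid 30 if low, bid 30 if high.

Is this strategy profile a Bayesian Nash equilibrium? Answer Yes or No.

Yes

A profile is a BNE iff every type of every player is best-responding given beliefs about the other side.
Bidder 1 plays bid 30: E[bid 30] = 4/5·(2) + 1/5·(2) = 2; E[bid 25] = -5. Best-responding. ✓
Bidder 2 (valuation low), facing bid 30: bid 25 gives 1, bid 30 gives 8. Proposed bid 30 is best. ✓
Bidder 2 (valuation high), facing bid 30: bid 25 gives -5, bid 30 gives 2. Proposed bid 30 is best. ✓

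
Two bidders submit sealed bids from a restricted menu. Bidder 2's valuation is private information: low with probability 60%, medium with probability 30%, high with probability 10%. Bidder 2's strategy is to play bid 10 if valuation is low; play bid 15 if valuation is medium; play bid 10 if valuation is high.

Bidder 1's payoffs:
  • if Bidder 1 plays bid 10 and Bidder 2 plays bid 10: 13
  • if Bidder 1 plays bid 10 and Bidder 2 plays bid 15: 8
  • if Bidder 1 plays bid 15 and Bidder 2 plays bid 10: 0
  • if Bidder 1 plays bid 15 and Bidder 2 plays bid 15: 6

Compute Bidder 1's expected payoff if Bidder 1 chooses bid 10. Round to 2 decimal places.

Take the expectation over Bidder 2's valuation, weighting each type's action by its prior probability.
E[bid 10] = 0.6·13 + 0.3·8 + 0.1·13 = 7.8 + 2.4 + 1.3 = 11.5

11.50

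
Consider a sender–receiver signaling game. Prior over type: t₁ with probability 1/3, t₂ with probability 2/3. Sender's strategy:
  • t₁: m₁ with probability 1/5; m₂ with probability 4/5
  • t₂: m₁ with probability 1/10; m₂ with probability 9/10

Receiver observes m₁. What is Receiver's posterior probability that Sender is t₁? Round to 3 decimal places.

P(m₁) = (1/3)·(1/5) + (2/3)·(1/10) = 2/15
P(t₁ | m₁) = ((1/3)·(1/5)) / (2/15) = (1/15) / (2/15) = 1/2

0.500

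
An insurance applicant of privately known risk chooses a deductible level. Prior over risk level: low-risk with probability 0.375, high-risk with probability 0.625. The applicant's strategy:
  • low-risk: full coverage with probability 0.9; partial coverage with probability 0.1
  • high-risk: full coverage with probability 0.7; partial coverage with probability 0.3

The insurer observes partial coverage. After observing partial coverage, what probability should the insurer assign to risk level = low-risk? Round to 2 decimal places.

P(partial coverage) = 0.375·0.1 + 0.625·0.3 = 0.225
P(low-risk | partial coverage) = (0.375·0.1) / 0.225 = 0.0375 / 0.225 = 0.166667

0.17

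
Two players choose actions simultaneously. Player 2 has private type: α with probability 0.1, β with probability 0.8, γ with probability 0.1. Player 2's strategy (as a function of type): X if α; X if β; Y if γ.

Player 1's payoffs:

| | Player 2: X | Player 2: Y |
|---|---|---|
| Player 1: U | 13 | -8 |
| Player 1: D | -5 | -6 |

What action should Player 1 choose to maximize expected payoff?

U

E[U] = 0.1·(13) + 0.8·(13) + 0.1·(-8) = 10.9
E[D] = 0.1·(-5) + 0.8·(-5) + 0.1·(-6) = -5.1
Best response: U (10.9 is the largest).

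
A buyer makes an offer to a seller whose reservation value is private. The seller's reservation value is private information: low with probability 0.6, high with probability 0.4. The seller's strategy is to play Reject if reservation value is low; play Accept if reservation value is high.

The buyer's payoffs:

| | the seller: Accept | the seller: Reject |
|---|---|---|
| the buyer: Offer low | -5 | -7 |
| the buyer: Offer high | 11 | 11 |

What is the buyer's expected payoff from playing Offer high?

E[Offer high] = 0.6·11 + 0.4·11 = 6.6 + 4.4 = 11

11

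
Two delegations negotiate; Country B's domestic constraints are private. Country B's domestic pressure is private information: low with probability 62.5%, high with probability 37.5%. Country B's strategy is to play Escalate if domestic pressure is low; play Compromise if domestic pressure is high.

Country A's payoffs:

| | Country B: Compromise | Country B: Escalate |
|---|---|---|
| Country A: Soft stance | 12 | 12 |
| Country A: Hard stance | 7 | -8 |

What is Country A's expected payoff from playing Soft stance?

12

E[Soft stance] = 0.625·12 + 0.375·12 = 7.5 + 4.5 = 12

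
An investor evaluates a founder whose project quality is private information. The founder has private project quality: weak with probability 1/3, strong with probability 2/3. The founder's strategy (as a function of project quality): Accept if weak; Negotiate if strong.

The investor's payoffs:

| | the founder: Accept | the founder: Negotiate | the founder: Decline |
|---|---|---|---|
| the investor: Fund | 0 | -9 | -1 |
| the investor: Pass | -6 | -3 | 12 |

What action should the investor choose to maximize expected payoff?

Pass

Compute the investor's expected payoff for each action, taking the expectation over the founder's type.
E[Fund] = 1/3·(0) + 2/3·(-9) = -6
E[Pass] = 1/3·(-6) + 2/3·(-3) = -4
Best response: Pass (-4 is the largest).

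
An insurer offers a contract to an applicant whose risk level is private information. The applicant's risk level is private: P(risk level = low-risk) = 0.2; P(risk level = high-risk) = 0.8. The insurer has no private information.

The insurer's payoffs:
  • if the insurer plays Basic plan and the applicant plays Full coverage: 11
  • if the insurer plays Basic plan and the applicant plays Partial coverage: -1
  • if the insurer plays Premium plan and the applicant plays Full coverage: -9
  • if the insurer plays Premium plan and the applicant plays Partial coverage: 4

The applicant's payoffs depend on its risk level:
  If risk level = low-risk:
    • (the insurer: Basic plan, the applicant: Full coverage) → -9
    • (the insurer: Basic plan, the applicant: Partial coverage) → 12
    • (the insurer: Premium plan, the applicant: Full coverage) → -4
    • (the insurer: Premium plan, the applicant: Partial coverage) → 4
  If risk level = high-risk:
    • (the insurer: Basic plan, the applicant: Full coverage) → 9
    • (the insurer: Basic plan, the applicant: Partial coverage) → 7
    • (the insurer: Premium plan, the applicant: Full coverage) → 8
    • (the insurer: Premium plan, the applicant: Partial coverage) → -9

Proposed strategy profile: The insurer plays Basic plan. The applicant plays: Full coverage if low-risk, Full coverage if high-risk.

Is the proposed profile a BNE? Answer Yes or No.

No

A profile is a BNE iff every type of every player is best-responding given beliefs about the other side.
The insurer plays Basic plan: E[Basic plan] = 0.2·(11) + 0.8·(11) = 11; E[Premium plan] = -9. Best-responding. ✓
The applicant (risk level low-risk), facing Basic plan: Full coverage gives -9, Partial coverage gives 12. Proposed Full coverage is not best — profitable deviation exists. ✗
The applicant (risk level high-risk), facing Basic plan: Full coverage gives 9, Partial coverage gives 7. Proposed Full coverage is best. ✓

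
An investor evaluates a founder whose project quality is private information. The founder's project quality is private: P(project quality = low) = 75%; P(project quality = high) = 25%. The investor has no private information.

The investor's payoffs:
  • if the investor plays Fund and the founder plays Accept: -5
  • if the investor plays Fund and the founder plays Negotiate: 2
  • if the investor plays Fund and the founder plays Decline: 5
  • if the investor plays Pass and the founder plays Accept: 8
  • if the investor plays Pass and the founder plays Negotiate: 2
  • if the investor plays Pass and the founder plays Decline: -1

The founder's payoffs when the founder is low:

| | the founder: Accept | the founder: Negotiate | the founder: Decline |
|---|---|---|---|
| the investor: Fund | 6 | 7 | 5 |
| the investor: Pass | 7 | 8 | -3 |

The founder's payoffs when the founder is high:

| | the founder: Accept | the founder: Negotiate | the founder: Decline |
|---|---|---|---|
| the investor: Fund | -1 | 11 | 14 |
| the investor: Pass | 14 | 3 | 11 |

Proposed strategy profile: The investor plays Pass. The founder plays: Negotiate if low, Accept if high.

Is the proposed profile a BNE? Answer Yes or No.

Yes

A profile is a BNE iff every type of every player is best-responding given beliefs about the other side.
The investor plays Pass: E[Pass] = 0.75·(2) + 0.25·(8) = 3.5; E[Fund] = 0.25. Best-responding. ✓
The founder (project quality low), facing Pass: Accept gives 7, Negotiate gives 8, Decline gives -3. Proposed Negotiate is best. ✓
The founder (project quality high), facing Pass: Accept gives 14, Negotiate gives 3, Decline gives 11. Proposed Accept is best. ✓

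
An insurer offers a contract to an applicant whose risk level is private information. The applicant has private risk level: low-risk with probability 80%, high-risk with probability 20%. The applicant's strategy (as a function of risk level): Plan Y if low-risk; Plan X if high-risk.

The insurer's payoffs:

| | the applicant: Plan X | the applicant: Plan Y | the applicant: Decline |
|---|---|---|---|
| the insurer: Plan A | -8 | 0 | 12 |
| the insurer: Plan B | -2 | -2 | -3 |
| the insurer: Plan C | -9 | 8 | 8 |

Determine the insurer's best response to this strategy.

E[Plan A] = 0.8·(0) + 0.2·(-8) = -1.6
E[Plan B] = 0.8·(-2) + 0.2·(-2) = -2
E[Plan C] = 0.8·(8) + 0.2·(-9) = 4.6
Best response: Plan C (4.6 is the largest).

Plan C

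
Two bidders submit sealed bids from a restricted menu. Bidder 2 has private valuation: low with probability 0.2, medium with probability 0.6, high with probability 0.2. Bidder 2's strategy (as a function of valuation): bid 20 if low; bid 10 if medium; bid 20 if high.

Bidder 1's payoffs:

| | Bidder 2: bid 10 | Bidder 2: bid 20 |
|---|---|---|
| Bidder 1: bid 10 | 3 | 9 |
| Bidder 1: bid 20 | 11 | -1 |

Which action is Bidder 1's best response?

bid 20

Compute Bidder 1's expected payoff for each action, taking the expectation over Bidder 2's type.
E[bid 10] = 0.2·(9) + 0.6·(3) + 0.2·(9) = 5.4
E[bid 20] = 0.2·(-1) + 0.6·(11) + 0.2·(-1) = 6.2
Best response: bid 20 (6.2 is the largest).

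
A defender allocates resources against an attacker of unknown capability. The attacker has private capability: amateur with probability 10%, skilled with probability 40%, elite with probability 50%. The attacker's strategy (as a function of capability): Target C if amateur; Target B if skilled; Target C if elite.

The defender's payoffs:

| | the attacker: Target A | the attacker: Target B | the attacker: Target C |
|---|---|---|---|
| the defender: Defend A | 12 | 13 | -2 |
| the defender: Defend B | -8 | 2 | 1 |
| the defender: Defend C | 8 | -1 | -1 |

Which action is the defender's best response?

E[Defend A] = 0.1·(-2) + 0.4·(13) + 0.5·(-2) = 4
E[Defend B] = 0.1·(1) + 0.4·(2) + 0.5·(1) = 1.4
E[Defend C] = 0.1·(-1) + 0.4·(-1) + 0.5·(-1) = -1
Best response: Defend A (4 is the largest).

Defend A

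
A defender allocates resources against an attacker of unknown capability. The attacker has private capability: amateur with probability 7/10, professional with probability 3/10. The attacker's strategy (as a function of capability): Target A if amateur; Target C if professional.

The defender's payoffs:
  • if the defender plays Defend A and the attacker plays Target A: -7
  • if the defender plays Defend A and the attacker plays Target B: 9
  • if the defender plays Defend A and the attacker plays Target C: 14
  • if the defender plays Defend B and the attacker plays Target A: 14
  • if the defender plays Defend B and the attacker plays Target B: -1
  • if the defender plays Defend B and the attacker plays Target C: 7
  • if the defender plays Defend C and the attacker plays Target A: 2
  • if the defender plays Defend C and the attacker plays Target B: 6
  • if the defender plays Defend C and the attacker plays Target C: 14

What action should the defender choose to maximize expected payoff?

Defend B

E[Defend A] = 7/10·(-7) + 3/10·(14) = -7/10
E[Defend B] = 7/10·(14) + 3/10·(7) = 119/10
E[Defend C] = 7/10·(2) + 3/10·(14) = 28/5
Best response: Defend B (119/10 is the largest).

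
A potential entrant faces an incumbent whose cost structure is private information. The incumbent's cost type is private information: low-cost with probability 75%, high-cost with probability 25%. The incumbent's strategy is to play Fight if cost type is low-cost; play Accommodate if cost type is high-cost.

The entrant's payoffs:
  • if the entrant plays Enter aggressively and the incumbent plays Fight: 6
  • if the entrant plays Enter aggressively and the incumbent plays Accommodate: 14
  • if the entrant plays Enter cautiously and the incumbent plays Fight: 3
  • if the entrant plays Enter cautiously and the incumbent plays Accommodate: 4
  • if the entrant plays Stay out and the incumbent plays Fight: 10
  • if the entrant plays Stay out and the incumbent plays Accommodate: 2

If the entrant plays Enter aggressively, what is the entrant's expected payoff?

8

Take the expectation over the incumbent's cost type, weighting each type's action by its prior probability.
E[Enter aggressively] = 0.75·6 + 0.25·14 = 4.5 + 3.5 = 8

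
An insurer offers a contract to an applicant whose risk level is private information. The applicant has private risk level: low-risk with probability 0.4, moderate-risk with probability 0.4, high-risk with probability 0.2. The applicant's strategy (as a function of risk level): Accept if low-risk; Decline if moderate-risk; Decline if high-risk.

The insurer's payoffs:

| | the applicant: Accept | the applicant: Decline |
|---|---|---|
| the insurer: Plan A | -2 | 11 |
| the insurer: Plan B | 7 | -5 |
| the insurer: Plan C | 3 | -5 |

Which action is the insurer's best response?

Plan A

Compute the insurer's expected payoff for each action, taking the expectation over the applicant's type.
E[Plan A] = 0.4·(-2) + 0.4·(11) + 0.2·(11) = 5.8
E[Plan B] = 0.4·(7) + 0.4·(-5) + 0.2·(-5) = -0.2
E[Plan C] = 0.4·(3) + 0.4·(-5) + 0.2·(-5) = -1.8
Best response: Plan A (5.8 is the largest).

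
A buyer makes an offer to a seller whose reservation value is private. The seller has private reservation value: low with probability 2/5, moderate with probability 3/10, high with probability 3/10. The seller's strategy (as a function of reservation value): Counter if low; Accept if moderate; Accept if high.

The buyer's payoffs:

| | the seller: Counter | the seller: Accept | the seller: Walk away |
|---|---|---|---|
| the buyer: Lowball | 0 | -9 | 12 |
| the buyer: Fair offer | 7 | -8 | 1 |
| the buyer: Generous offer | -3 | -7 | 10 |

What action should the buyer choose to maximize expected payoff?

E[Lowball] = 2/5·(0) + 3/10·(-9) + 3/10·(-9) = -27/5
E[Fair offer] = 2/5·(7) + 3/10·(-8) + 3/10·(-8) = -2
E[Generous offer] = 2/5·(-3) + 3/10·(-7) + 3/10·(-7) = -27/5
Best response: Fair offer (-2 is the largest).

Fair offer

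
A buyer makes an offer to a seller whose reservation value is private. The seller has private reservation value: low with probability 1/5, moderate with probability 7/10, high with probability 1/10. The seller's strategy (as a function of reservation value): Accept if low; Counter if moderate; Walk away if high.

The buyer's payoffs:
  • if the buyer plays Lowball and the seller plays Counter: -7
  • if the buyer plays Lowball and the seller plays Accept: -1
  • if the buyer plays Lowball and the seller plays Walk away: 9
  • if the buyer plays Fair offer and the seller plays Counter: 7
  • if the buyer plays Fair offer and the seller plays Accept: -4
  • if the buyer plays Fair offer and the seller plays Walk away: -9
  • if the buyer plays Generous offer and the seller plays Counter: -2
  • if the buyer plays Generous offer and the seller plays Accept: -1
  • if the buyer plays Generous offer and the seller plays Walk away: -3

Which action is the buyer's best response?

Compute the buyer's expected payoff for each action, taking the expectation over the seller's type.
E[Lowball] = 1/5·(-1) + 7/10·(-7) + 1/10·(9) = -21/5
E[Fair offer] = 1/5·(-4) + 7/10·(7) + 1/10·(-9) = 16/5
E[Generous offer] = 1/5·(-1) + 7/10·(-2) + 1/10·(-3) = -19/10
Best response: Fair offer (16/5 is the largest).

Fair offer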